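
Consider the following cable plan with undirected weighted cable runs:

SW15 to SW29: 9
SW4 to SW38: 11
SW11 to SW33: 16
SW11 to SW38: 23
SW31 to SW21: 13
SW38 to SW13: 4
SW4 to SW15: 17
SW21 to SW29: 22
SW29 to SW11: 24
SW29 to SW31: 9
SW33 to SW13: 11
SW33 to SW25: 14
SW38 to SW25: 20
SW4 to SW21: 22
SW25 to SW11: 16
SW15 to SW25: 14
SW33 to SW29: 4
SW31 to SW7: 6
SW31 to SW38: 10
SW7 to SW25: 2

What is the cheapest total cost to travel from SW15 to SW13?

Enumerating some paths:
SW15 → SW4 → SW38 → SW13: 17+11+4 = 32
SW15 → SW29 → SW33 → SW13: 9+4+11 = 24
SW15 → SW29 → SW31 → SW38 → SW13: 9+9+10+4 = 32
The minimum is 24 via SW15 → SW29 → SW33 → SW13.

24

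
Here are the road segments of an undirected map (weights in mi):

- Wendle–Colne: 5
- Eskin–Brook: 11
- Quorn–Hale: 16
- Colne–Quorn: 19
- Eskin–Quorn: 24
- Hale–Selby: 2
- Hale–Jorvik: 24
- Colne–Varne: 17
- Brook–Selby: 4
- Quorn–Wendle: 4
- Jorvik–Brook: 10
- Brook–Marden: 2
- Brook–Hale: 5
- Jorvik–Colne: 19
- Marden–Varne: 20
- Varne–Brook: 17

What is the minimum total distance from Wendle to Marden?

27 mi

Enumerating some paths:
Wendle–Quorn–Hale–Selby–Brook–Marden: 4+16+2+4+2 = 28
Wendle–Quorn–Eskin–Brook–Marden: 4+24+11+2 = 41
Wendle–Colne–Jorvik–Brook–Marden: 5+19+10+2 = 36
Wendle–Quorn–Hale–Brook–Marden: 4+16+5+2 = 27
The minimum is 27 mi via Wendle–Quorn–Hale–Brook–Marden.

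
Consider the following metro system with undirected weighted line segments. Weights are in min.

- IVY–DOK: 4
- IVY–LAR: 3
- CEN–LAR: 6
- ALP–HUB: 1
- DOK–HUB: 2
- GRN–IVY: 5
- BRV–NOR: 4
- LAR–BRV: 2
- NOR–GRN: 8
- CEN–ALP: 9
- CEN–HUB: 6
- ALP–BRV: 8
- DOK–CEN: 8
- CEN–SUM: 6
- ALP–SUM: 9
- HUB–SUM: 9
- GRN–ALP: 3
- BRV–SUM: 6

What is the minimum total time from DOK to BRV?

9 min

Shortest distances from DOK:
DOK: 0
HUB: 2  (via DOK)
ALP: 3  (via HUB)
IVY: 4  (via DOK)
GRN: 6  (via ALP)
LAR: 7  (via IVY)
CEN: 8  (via DOK)
BRV: 9  (via LAR)
Shortest route: DOK → IVY → LAR → BRV = 9 min.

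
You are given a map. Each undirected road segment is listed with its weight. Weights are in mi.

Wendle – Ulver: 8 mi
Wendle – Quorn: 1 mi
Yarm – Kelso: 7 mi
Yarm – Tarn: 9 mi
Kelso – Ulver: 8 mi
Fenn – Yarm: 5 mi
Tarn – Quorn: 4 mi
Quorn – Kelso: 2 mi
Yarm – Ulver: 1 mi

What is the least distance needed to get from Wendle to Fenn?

14 mi

Candidate routes:
Wendle - Quorn - Tarn - Yarm - Fenn: 1+4+9+5 = 19
Wendle - Quorn - Kelso - Ulver - Yarm - Fenn: 1+2+8+1+5 = 17
Wendle - Quorn - Kelso - Yarm - Fenn: 1+2+7+5 = 15
Wendle - Ulver - Yarm - Fenn: 8+1+5 = 14
Cheapest is Wendle - Ulver - Yarm - Fenn at 14 mi.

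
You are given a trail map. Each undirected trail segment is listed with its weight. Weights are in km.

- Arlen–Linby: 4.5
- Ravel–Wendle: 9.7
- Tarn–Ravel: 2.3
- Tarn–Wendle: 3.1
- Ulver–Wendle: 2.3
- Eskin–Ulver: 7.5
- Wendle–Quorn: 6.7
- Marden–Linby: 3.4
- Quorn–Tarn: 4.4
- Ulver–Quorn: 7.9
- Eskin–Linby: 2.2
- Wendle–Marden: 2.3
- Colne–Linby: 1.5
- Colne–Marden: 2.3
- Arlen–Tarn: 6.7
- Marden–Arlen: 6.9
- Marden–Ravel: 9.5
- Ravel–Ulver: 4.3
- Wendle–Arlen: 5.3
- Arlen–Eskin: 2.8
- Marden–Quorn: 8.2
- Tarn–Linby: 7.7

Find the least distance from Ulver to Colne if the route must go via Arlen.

Shortest Ulver→Arlen: Ulver–Wendle–Arlen = 7.6
Best Arlen to Colne: Arlen–Linby–Colne costing 6
Total via Arlen: 7.6 + 6 = 13.6 km.

13.6 km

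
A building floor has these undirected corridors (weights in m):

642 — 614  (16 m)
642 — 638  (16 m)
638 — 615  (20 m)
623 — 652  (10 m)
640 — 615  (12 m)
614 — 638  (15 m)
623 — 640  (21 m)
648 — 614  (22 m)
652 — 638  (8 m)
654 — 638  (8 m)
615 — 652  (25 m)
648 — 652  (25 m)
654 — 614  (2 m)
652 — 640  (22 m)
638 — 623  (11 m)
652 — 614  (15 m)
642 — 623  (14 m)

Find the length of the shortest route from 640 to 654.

Candidate routes:
640 → 652 → 614 → 654: 22+15+2 = 39
640 → 652 → 638 → 654: 22+8+8 = 38
The minimum is 38 m via 640 → 652 → 638 → 654.

38 m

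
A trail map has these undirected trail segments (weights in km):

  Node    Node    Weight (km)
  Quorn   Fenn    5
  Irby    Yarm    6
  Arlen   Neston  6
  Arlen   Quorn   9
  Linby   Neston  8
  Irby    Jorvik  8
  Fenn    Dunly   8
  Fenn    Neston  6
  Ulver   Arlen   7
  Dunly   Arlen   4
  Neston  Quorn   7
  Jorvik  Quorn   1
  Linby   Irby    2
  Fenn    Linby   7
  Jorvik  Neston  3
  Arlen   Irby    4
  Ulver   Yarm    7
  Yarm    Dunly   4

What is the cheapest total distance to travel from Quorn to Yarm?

15 km

Enumerating some paths:
Quorn - Jorvik - Irby - Yarm: 1+8+6 = 15
Quorn - Arlen - Dunly - Yarm: 9+4+4 = 17
Quorn - Fenn - Dunly - Yarm: 5+8+4 = 17
Cheapest is Quorn - Jorvik - Irby - Yarm at 15 km.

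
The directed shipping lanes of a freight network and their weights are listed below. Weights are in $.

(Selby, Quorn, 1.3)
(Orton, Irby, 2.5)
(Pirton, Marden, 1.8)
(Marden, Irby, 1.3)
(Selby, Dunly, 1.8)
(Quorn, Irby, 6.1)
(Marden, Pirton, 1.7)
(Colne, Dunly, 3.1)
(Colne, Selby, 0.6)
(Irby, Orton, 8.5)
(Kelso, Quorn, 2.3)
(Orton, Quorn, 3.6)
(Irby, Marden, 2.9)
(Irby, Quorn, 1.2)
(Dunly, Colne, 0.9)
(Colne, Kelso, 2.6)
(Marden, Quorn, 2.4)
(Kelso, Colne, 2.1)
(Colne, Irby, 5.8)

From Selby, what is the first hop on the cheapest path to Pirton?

Enumerating some paths:
Selby → Dunly → Colne → Kelso → Quorn → Irby → Marden → Pirton: 1.8+0.9+2.6+2.3+6.1+2.9+1.7 = 18.3
Selby → Quorn → Irby → Marden → Pirton: 1.3+6.1+2.9+1.7 = 12
Selby → Dunly → Colne → Irby → Marden → Pirton: 1.8+0.9+5.8+2.9+1.7 = 13.1
The minimum is $12 via Selby → Quorn → Irby → Marden → Pirton.
So from Selby the first move is to Quorn.

Quorn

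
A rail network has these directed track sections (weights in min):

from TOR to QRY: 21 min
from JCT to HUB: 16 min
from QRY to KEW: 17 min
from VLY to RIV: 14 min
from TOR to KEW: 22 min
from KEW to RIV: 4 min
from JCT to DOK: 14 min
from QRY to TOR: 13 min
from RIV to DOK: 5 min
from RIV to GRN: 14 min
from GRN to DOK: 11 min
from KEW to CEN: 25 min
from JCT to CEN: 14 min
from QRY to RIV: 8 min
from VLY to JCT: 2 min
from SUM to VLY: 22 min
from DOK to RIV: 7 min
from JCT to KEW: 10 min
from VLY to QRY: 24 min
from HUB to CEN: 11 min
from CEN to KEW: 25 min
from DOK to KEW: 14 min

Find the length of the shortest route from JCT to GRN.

Enumerating some paths:
JCT–DOK–KEW–RIV–GRN: 14+14+4+14 = 46
JCT–KEW–RIV–GRN: 10+4+14 = 28
JCT–DOK–RIV–GRN: 14+7+14 = 35
The minimum is 28 min via JCT–KEW–RIV–GRN.

28 min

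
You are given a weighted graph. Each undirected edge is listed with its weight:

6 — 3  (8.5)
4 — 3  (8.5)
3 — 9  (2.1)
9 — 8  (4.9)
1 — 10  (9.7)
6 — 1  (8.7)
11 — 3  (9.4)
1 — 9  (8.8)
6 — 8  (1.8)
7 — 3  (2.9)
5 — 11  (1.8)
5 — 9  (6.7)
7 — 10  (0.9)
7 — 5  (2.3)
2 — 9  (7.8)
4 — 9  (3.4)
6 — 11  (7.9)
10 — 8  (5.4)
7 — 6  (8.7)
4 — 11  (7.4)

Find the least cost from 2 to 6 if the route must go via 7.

Best 2 to 7: 2–9–3–7 costing 12.8
Best 7 to 6: 7–10–8–6 costing 8.1
Total via 7: 12.8 + 8.1 = 20.9.

20.9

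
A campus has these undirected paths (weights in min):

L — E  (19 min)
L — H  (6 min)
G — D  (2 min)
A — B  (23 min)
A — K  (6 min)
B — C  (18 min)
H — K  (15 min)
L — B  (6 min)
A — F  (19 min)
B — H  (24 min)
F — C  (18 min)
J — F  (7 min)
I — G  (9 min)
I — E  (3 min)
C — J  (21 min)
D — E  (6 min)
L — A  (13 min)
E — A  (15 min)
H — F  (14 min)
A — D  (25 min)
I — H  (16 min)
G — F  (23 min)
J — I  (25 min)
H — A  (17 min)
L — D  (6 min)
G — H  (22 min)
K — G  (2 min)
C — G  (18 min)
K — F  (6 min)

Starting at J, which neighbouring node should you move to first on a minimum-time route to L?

F

Candidate routes:
J → F → H → L: 7+14+6 = 27
J → F → K → A → L: 7+6+6+13 = 32
J → F → K → G → D → L: 7+6+2+2+6 = 23
The minimum is 23 min via J → F → K → G → D → L.
So from J the first move is to F.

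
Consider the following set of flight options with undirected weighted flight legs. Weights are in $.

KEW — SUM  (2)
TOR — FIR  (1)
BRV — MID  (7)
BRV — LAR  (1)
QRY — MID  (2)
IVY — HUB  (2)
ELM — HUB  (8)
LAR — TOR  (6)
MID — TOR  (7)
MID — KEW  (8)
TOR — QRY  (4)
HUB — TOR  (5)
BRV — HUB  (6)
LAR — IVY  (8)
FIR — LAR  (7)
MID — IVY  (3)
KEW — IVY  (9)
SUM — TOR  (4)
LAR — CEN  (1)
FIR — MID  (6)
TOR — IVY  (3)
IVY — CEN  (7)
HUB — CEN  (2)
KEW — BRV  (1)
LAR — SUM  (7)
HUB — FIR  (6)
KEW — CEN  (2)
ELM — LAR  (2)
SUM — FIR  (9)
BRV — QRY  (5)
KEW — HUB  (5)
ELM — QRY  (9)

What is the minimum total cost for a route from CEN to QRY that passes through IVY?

$9

Shortest CEN→IVY: CEN–HUB–IVY = 4
Best IVY to QRY: IVY–MID–QRY costing 5
Total via IVY: 4 + 5 = $9.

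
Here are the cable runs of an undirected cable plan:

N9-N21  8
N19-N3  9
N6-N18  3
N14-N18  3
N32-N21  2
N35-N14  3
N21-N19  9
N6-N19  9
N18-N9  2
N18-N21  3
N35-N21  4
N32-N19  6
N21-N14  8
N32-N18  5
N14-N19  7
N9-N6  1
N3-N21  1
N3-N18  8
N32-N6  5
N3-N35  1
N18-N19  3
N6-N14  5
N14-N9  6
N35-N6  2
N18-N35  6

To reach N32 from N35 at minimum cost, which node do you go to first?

Enumerating some paths:
N35 → N21 → N32: 4+2 = 6
N35 → N3 → N21 → N32: 1+1+2 = 4
Cheapest is N35 → N3 → N21 → N32 at 4.
So from N35 the first move is to N3.

N3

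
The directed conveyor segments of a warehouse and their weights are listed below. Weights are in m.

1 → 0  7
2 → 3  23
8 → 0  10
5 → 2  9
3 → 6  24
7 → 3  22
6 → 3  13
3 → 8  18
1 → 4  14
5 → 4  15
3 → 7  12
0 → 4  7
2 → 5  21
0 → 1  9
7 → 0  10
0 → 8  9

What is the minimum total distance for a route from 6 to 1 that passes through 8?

50 m

Best 6 to 8: 6 → 3 → 8 costing 31
Shortest 8→1: 8 → 0 → 1 = 19
Total via 8: 31 + 19 = 50 m.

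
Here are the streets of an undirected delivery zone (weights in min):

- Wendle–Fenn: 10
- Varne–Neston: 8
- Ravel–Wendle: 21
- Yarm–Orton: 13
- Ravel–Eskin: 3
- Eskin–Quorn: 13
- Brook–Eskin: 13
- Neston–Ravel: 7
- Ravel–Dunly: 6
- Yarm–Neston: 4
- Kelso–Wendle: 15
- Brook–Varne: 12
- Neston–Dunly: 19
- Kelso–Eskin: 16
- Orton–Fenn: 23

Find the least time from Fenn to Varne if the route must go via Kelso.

59 min

Best Fenn to Kelso: Fenn–Wendle–Kelso costing 25
Shortest Kelso→Varne: Kelso–Eskin–Ravel–Neston–Varne = 34
Total via Kelso: 25 + 34 = 59 min.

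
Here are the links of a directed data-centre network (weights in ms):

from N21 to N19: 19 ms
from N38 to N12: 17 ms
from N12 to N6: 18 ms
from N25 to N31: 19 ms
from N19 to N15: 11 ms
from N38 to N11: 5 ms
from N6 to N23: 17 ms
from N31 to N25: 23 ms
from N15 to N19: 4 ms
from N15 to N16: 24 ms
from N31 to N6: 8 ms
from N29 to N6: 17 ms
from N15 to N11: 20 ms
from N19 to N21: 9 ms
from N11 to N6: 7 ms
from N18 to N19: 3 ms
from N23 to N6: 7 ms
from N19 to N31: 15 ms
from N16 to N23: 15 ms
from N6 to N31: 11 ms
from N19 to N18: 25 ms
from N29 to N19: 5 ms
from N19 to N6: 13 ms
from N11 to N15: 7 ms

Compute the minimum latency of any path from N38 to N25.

46 ms

Shortest distances from N38:
N38: 0
N11: 5  (via N38)
N15: 12  (via N11)
N6: 12  (via N11)
N19: 16  (via N15)
N12: 17  (via N38)
N31: 23  (via N6)
N21: 25  (via N19)
N23: 29  (via N6)
N16: 36  (via N15)
N18: 41  (via N19)
N25: 46  (via N31)
Shortest route: N38 → N11 → N6 → N31 → N25 = 46 ms.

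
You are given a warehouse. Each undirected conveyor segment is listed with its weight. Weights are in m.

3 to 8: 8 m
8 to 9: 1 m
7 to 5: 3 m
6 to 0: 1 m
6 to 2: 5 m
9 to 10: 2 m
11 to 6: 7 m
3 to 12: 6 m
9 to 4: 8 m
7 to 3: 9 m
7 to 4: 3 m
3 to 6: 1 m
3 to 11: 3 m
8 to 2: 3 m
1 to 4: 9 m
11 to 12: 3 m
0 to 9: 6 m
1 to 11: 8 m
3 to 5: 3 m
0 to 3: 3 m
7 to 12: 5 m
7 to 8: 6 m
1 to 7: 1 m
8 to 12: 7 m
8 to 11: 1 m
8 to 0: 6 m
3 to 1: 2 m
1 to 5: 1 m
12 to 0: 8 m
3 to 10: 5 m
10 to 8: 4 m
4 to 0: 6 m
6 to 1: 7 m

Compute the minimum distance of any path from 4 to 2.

Enumerating some paths:
4–7–1–3–11–8–2: 3+1+2+3+1+3 = 13
4–0–6–2: 6+1+5 = 12
Cheapest is 4–0–6–2 at 12 m.

12 m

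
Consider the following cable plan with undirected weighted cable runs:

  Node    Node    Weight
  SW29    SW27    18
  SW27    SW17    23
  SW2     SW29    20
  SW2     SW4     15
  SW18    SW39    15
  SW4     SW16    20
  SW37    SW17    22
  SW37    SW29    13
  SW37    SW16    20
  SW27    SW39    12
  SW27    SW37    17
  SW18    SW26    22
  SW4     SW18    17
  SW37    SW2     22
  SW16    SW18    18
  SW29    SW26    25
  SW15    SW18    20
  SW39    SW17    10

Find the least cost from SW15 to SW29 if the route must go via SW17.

80

Best SW15 to SW17: SW15–SW18–SW39–SW17 costing 45
Shortest SW17→SW29: SW17–SW37–SW29 = 35
Total via SW17: 45 + 35 = 80.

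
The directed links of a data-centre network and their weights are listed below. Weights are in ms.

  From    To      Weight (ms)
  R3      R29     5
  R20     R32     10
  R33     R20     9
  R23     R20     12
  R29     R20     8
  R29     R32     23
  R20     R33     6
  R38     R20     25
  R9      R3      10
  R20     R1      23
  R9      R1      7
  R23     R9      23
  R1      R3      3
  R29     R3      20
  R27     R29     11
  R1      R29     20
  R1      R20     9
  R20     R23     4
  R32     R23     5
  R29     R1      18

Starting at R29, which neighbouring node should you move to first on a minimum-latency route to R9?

R20

Candidate routes:
R29–R20–R32–R23–R9: 8+10+5+23 = 46
R29–R20–R23–R9: 8+4+23 = 35
Cheapest is R29–R20–R23–R9 at 35 ms.
So from R29 the first move is to R20.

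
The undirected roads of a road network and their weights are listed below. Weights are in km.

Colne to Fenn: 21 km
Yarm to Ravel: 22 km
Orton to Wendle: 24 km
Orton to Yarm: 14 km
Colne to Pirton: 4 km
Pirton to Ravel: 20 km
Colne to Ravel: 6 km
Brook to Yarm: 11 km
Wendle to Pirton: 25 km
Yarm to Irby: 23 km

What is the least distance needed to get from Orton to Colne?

Shortest distances from Orton:
Orton: 0
Yarm: 14  (via Orton)
Wendle: 24  (via Orton)
Brook: 25  (via Yarm)
Ravel: 36  (via Yarm)
Irby: 37  (via Yarm)
Colne: 42  (via Ravel)
Shortest route: Orton–Yarm–Ravel–Colne = 42 km.

42 km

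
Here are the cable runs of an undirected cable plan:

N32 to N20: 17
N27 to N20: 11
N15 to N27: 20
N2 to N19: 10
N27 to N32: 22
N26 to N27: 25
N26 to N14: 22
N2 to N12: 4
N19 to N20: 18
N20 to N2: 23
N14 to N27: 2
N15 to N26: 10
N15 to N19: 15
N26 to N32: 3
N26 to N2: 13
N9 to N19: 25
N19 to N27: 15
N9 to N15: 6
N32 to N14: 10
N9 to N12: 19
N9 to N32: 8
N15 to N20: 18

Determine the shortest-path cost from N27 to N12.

Running Dijkstra from N27:
N27: 0
N14: 2  (via N27)
N20: 11  (via N27)
N32: 12  (via N14)
N19: 15  (via N27)
N26: 15  (via N32)
N9: 20  (via N32)
N15: 20  (via N27)
N2: 25  (via N19)
N12: 29  (via N2)
Shortest route: N27 → N19 → N2 → N12 = 29.

29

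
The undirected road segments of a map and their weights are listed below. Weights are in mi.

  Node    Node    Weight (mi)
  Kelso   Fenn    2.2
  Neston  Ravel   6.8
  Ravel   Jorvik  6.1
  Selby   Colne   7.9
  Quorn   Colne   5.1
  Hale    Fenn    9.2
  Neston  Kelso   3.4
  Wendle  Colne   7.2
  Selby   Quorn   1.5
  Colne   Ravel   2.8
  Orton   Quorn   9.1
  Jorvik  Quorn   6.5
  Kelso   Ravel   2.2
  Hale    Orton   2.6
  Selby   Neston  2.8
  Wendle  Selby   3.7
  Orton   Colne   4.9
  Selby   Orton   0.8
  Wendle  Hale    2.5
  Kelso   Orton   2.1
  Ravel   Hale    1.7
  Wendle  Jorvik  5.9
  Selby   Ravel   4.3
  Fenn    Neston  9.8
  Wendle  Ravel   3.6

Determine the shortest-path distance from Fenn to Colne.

Compare a few routes:
Fenn–Kelso–Orton–Hale–Ravel–Colne: 2.2+2.1+2.6+1.7+2.8 = 11.4
Fenn–Kelso–Orton–Colne: 2.2+2.1+4.9 = 9.2
Fenn–Kelso–Ravel–Colne: 2.2+2.2+2.8 = 7.2
The minimum is 7.2 mi via Fenn–Kelso–Ravel–Colne.

7.2 mi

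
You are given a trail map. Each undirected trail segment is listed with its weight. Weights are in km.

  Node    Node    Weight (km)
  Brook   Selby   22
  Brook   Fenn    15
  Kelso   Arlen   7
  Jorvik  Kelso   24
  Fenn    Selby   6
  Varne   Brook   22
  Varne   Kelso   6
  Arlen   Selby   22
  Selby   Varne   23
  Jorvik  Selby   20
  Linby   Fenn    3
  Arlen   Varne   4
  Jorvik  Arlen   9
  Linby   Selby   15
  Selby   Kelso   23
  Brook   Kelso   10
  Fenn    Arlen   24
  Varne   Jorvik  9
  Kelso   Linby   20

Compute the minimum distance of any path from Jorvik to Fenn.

Candidate routes:
Jorvik–Selby–Fenn: 20+6 = 26
Jorvik–Arlen–Fenn: 9+24 = 33
Cheapest is Jorvik–Selby–Fenn at 26 km.

26 km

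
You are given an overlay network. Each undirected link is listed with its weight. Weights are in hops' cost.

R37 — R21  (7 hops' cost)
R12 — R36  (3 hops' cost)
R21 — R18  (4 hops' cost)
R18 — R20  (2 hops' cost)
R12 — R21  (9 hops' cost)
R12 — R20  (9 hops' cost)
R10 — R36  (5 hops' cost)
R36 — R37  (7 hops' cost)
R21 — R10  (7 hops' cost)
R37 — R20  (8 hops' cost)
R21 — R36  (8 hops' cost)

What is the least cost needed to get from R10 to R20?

Compare a few routes:
R10–R36–R12–R20: 5+3+9 = 17
R10–R21–R18–R20: 7+4+2 = 13
The minimum is 13 hops' cost via R10–R21–R18–R20.

13 hops' cost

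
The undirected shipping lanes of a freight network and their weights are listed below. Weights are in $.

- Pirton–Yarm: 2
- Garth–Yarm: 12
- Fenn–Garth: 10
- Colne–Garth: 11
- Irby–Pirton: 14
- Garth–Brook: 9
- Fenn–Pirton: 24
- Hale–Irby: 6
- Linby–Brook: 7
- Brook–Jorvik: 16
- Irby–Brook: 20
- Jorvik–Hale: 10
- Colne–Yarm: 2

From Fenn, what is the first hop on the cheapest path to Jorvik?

Garth

Enumerating some paths:
Fenn → Garth → Brook → Jorvik: 10+9+16 = 35
Fenn → Garth → Yarm → Pirton → Irby → Hale → Jorvik: 10+12+2+14+6+10 = 54
Fenn → Pirton → Irby → Hale → Jorvik: 24+14+6+10 = 54
The minimum is $35 via Fenn → Garth → Brook → Jorvik.
So from Fenn the first move is to Garth.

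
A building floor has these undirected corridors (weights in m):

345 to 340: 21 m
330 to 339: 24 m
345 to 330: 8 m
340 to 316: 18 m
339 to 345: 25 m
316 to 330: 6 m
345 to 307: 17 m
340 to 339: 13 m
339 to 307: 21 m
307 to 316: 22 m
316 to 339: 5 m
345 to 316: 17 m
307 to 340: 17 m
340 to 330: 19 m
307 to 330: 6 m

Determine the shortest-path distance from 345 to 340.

21 m

Running Dijkstra from 345:
345: 0
330: 8  (via 345)
316: 14  (via 330)
307: 14  (via 330)
339: 19  (via 316)
340: 21  (via 345)
Shortest route: 345–340 = 21 m.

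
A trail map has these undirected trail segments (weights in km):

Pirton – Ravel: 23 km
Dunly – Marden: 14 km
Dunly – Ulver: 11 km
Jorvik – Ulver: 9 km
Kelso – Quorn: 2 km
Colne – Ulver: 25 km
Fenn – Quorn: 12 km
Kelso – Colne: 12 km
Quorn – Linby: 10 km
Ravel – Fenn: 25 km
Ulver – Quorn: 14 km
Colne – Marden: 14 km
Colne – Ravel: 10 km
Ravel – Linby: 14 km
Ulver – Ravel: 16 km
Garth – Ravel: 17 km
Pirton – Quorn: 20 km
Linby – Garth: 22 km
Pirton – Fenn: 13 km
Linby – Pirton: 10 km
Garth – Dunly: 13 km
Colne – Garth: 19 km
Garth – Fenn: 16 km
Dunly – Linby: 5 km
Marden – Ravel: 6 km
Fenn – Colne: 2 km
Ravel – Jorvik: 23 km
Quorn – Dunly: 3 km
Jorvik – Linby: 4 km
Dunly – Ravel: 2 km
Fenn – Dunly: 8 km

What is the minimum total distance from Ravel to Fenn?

Running Dijkstra from Ravel:
Ravel: 0
Dunly: 2  (via Ravel)
Quorn: 5  (via Dunly)
Marden: 6  (via Ravel)
Linby: 7  (via Dunly)
Kelso: 7  (via Quorn)
Colne: 10  (via Ravel)
Fenn: 10  (via Dunly)
Shortest route: Ravel → Dunly → Fenn = 10 km.

10 km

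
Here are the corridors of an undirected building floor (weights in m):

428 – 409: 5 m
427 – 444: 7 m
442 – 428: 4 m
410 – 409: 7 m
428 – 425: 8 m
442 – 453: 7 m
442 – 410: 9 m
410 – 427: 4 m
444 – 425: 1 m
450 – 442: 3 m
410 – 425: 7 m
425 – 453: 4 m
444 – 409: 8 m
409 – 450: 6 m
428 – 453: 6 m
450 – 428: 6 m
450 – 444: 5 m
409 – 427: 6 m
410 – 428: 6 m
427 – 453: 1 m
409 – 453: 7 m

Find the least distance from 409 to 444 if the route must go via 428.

14 m

Best 409 to 428: 409 → 428 costing 5
Best 428 to 444: 428 → 425 → 444 costing 9
Total via 428: 5 + 9 = 14 m.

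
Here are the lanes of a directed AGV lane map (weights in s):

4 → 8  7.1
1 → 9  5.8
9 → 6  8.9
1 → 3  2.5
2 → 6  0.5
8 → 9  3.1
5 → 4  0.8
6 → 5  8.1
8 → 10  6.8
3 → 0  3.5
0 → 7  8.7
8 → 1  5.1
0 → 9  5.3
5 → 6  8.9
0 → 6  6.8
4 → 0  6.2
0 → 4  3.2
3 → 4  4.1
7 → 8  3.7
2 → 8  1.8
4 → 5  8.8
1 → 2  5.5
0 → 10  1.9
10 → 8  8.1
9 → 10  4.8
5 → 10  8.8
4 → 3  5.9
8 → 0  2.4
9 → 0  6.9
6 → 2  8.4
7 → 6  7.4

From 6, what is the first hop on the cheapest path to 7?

Compare a few routes:
6–2–8–0–7: 8.4+1.8+2.4+8.7 = 21.3
6–5–4–0–7: 8.1+0.8+6.2+8.7 = 23.8
6–5–4–3–0–7: 8.1+0.8+5.9+3.5+8.7 = 27
The minimum is 21.3 s via 6–2–8–0–7.
So from 6 the first move is to 2.

2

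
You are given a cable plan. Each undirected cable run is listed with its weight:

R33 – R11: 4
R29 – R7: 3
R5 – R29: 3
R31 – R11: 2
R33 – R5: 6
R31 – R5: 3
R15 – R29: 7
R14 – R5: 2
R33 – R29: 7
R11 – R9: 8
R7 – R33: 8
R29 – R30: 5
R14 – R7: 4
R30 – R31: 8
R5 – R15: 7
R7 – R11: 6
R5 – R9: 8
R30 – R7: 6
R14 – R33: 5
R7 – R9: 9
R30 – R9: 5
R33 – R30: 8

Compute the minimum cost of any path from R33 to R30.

8

Candidate routes:
R33 - R29 - R30: 7+5 = 12
R33 - R7 - R30: 8+6 = 14
R33 - R30: 8 = 8
The minimum is 8 via R33 - R30.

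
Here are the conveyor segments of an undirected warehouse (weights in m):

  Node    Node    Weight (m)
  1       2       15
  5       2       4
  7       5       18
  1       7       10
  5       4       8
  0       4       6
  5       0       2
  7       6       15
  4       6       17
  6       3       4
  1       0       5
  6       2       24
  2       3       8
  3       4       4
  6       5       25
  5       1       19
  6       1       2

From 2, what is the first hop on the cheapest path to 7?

5

Enumerating some paths:
2 - 5 - 7: 4+18 = 22
2 - 5 - 0 - 1 - 7: 4+2+5+10 = 21
The minimum is 21 m via 2 - 5 - 0 - 1 - 7.
So from 2 the first move is to 5.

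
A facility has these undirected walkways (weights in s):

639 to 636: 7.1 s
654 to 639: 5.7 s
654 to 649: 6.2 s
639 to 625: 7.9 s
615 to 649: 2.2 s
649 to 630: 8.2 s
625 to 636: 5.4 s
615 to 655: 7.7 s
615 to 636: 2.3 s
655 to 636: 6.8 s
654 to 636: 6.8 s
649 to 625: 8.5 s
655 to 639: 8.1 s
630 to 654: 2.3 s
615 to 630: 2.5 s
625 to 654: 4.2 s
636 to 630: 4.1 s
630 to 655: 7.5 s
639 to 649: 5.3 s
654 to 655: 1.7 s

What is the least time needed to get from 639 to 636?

Shortest distances from 639:
639: 0
649: 5.3  (via 639)
654: 5.7  (via 639)
636: 7.1  (via 639)
Shortest route: 639 → 636 = 7.1 s.

7.1 s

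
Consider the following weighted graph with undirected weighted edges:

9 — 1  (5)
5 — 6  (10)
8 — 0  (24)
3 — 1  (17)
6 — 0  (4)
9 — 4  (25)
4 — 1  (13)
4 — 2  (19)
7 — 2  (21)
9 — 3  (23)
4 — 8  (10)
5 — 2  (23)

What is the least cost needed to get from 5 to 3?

Enumerating some paths:
5 → 2 → 4 → 1 → 9 → 3: 23+19+13+5+23 = 83
5 → 6 → 0 → 8 → 4 → 1 → 3: 10+4+24+10+13+17 = 78
5 → 2 → 4 → 1 → 3: 23+19+13+17 = 72
The minimum is 72 via 5 → 2 → 4 → 1 → 3.

72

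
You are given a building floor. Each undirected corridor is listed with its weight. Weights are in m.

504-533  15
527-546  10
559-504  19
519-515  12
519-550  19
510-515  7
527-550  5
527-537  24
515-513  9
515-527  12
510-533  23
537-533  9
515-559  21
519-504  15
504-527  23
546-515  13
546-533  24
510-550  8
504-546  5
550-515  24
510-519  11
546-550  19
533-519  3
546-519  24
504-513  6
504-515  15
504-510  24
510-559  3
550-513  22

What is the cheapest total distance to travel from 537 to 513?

Candidate routes:
537 - 533 - 519 - 504 - 513: 9+3+15+6 = 33
537 - 533 - 504 - 513: 9+15+6 = 30
537 - 533 - 519 - 515 - 513: 9+3+12+9 = 33
The minimum is 30 m via 537 - 533 - 504 - 513.

30 m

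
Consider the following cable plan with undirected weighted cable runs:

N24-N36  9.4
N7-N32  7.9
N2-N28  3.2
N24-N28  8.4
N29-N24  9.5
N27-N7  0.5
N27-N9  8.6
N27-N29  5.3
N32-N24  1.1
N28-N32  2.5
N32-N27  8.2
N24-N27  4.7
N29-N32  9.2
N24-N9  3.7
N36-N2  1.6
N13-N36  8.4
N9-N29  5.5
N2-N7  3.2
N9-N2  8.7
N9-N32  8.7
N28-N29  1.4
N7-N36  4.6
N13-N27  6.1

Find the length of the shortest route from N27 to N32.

5.8

Enumerating some paths:
N27–N32: 8.2 = 8.2
N27–N24–N32: 4.7+1.1 = 5.8
The minimum is 5.8 via N27–N24–N32.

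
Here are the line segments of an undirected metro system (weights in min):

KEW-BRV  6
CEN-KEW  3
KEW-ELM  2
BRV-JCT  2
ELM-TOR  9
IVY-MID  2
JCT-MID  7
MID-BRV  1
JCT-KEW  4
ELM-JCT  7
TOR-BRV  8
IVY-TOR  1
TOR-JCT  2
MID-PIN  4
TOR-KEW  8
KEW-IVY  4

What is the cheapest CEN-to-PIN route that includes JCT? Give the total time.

Shortest CEN→JCT: CEN → KEW → JCT = 7
Best JCT to PIN: JCT → BRV → MID → PIN costing 7
Total via JCT: 7 + 7 = 14 min.

14 min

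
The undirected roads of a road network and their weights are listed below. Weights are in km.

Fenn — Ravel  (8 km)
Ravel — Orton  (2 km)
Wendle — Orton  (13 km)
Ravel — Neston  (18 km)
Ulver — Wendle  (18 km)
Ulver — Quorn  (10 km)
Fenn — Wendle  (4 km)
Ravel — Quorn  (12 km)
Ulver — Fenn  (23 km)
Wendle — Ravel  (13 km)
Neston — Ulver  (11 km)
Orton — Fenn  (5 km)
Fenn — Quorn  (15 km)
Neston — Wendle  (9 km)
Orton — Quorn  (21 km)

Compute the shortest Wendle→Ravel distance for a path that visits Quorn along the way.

Best Wendle to Quorn: Wendle → Fenn → Quorn costing 19
Shortest Quorn→Ravel: Quorn → Ravel = 12
Total via Quorn: 19 + 12 = 31 km.

31 km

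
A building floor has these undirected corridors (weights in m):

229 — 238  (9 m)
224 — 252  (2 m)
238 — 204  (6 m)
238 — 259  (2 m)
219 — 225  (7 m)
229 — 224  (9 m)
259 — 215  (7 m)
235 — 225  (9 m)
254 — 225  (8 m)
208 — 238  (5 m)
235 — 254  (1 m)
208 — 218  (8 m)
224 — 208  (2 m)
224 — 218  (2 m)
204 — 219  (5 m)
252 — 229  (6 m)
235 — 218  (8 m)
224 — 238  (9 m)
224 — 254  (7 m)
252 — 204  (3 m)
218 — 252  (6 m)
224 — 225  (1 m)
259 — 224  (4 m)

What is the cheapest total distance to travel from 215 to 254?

18 m

Compare a few routes:
215–259–224–225–235–254: 7+4+1+9+1 = 22
215–259–224–225–254: 7+4+1+8 = 20
215–259–224–254: 7+4+7 = 18
Cheapest is 215–259–224–254 at 18 m.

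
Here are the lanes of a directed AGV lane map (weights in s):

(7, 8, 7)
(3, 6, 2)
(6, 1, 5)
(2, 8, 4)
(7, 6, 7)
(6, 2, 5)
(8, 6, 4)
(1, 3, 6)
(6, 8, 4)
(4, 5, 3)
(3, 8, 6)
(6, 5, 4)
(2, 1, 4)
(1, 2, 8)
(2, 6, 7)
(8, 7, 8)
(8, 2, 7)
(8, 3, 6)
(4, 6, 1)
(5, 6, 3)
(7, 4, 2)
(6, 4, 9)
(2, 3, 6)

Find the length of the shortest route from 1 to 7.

20 s

Shortest distances from 1:
1: 0
3: 6  (via 1)
2: 8  (via 1)
6: 8  (via 3)
5: 12  (via 6)
8: 12  (via 3)
4: 17  (via 6)
7: 20  (via 8)
Shortest route: 1–3–8–7 = 20 s.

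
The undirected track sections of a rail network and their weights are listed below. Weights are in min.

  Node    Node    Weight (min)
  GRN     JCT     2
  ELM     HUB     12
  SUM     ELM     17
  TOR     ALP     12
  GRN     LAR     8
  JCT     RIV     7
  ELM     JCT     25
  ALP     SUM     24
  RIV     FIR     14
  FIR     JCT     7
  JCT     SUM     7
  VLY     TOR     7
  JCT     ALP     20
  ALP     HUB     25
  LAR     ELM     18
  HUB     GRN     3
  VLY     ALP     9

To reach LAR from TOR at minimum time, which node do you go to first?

ALP

Enumerating some paths:
TOR - ALP - JCT - GRN - LAR: 12+20+2+8 = 42
TOR - VLY - ALP - JCT - GRN - LAR: 7+9+20+2+8 = 46
The minimum is 42 min via TOR - ALP - JCT - GRN - LAR.
So from TOR the first move is to ALP.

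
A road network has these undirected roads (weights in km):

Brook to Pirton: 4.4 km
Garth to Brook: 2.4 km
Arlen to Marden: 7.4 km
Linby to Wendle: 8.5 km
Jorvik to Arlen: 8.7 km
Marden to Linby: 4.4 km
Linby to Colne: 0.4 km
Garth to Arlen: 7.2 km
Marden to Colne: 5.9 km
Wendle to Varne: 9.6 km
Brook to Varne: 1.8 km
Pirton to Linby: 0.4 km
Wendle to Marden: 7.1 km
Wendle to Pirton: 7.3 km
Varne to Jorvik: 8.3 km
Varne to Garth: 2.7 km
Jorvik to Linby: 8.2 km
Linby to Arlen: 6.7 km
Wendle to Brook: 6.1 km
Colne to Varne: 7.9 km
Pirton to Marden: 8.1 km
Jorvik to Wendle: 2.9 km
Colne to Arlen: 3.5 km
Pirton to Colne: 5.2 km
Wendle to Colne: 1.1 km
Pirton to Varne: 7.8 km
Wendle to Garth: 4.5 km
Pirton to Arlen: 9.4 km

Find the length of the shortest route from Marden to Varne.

Enumerating some paths:
Marden–Linby–Pirton–Brook–Varne: 4.4+0.4+4.4+1.8 = 11
Marden–Linby–Pirton–Varne: 4.4+0.4+7.8 = 12.6
The minimum is 11 km via Marden–Linby–Pirton–Brook–Varne.

11 km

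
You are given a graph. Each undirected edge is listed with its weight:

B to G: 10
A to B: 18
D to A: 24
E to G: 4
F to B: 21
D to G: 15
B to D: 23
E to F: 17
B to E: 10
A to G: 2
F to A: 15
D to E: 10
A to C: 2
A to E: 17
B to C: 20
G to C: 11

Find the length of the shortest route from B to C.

14

Shortest distances from B:
B: 0
E: 10  (via B)
G: 10  (via B)
A: 12  (via G)
C: 14  (via A)
Shortest route: B → G → A → C = 14.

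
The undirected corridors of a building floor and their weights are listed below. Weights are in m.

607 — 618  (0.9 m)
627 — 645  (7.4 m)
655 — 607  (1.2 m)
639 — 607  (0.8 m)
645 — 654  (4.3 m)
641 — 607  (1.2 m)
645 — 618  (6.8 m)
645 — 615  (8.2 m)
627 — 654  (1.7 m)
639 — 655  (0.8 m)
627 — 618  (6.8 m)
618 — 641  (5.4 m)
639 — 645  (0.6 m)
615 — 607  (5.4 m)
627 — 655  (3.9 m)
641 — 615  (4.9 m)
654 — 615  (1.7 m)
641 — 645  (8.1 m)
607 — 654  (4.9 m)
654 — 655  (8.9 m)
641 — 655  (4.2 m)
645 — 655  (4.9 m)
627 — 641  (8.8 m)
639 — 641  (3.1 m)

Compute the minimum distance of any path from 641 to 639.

2 m

Settle nodes by increasing distance from 641:
641: 0
607: 1.2  (via 641)
639: 2  (via 607)
Shortest route: 641 → 607 → 639 = 2 m.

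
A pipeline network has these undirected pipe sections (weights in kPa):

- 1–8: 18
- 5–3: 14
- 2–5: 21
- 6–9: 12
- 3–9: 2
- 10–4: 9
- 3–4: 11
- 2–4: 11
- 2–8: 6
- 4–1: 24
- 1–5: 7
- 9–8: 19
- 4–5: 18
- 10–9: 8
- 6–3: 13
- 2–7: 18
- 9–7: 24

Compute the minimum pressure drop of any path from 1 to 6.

Settle nodes by increasing distance from 1:
1: 0
5: 7  (via 1)
8: 18  (via 1)
3: 21  (via 5)
9: 23  (via 3)
2: 24  (via 8)
4: 24  (via 1)
10: 31  (via 9)
6: 34  (via 3)
Shortest route: 1 → 5 → 3 → 6 = 34 kPa.

34 kPa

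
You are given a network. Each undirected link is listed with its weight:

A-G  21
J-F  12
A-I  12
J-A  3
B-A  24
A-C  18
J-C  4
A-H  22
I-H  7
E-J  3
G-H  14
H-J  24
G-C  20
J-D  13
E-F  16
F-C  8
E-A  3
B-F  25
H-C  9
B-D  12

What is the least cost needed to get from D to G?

Settle nodes by increasing distance from D:
D: 0
B: 12  (via D)
J: 13  (via D)
A: 16  (via J)
E: 16  (via J)
C: 17  (via J)
F: 25  (via J)
H: 26  (via C)
I: 28  (via A)
G: 37  (via A)
Shortest route: D → J → A → G = 37.

37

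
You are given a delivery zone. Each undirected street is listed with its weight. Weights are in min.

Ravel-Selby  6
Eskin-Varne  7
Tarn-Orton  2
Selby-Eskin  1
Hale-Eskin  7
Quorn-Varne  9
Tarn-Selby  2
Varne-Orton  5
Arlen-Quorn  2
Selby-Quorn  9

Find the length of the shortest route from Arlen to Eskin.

Shortest distances from Arlen:
Arlen: 0
Quorn: 2  (via Arlen)
Varne: 11  (via Quorn)
Selby: 11  (via Quorn)
Eskin: 12  (via Selby)
Shortest route: Arlen–Quorn–Selby–Eskin = 12 min.

12 min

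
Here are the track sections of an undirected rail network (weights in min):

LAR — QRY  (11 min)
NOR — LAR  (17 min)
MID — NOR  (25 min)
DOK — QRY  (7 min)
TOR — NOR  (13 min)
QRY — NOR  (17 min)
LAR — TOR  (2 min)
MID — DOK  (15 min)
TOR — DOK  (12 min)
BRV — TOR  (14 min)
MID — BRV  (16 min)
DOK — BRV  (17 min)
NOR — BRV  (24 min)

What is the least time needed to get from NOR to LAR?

Shortest distances from NOR:
NOR: 0
TOR: 13  (via NOR)
LAR: 15  (via TOR)
Shortest route: NOR → TOR → LAR = 15 min.

15 min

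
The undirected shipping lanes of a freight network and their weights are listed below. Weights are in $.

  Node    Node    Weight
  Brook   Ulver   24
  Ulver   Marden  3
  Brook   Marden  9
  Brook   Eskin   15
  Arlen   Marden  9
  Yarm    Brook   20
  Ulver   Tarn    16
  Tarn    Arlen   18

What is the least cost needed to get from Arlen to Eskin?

$33

Shortest distances from Arlen:
Arlen: 0
Marden: 9  (via Arlen)
Ulver: 12  (via Marden)
Tarn: 18  (via Arlen)
Brook: 18  (via Marden)
Eskin: 33  (via Brook)
Shortest route: Arlen–Marden–Brook–Eskin = $33.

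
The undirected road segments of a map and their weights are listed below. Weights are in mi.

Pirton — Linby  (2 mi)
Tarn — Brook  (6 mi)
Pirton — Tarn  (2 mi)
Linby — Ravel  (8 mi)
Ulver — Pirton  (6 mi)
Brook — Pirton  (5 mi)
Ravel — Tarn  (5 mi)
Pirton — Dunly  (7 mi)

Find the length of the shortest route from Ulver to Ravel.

13 mi

Shortest distances from Ulver:
Ulver: 0
Pirton: 6  (via Ulver)
Tarn: 8  (via Pirton)
Linby: 8  (via Pirton)
Brook: 11  (via Pirton)
Ravel: 13  (via Tarn)
Shortest route: Ulver–Pirton–Tarn–Ravel = 13 mi.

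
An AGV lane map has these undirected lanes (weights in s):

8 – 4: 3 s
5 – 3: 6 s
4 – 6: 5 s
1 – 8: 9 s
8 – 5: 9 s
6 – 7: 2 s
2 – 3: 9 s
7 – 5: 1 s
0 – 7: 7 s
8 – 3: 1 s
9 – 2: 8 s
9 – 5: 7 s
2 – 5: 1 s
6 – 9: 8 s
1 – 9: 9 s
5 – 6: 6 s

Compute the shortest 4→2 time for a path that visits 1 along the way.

Best 4 to 1: 4 → 8 → 1 costing 12
Shortest 1→2: 1 → 9 → 2 = 17
Total via 1: 12 + 17 = 29 s.

29 s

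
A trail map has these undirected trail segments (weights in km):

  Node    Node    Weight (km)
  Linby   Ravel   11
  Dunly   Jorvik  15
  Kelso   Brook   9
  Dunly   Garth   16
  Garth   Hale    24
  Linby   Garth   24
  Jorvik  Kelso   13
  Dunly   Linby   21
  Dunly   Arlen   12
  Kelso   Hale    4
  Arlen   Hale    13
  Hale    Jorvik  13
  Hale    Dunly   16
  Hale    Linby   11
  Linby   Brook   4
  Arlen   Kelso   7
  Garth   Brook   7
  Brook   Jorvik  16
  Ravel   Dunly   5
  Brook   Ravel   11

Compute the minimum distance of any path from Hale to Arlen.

11 km

Shortest distances from Hale:
Hale: 0
Kelso: 4  (via Hale)
Arlen: 11  (via Kelso)
Shortest route: Hale → Kelso → Arlen = 11 km.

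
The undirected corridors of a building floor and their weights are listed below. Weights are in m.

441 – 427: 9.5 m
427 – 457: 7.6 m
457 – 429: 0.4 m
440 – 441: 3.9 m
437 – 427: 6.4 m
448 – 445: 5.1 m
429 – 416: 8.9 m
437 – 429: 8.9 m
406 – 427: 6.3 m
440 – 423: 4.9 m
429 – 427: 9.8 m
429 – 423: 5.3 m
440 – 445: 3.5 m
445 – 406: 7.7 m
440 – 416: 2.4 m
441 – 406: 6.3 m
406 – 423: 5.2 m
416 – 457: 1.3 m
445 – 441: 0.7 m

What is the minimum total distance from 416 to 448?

11 m

Running Dijkstra from 416:
416: 0
457: 1.3  (via 416)
429: 1.7  (via 457)
440: 2.4  (via 416)
445: 5.9  (via 440)
441: 6.3  (via 440)
423: 7  (via 429)
427: 8.9  (via 457)
437: 10.6  (via 429)
448: 11  (via 445)
Shortest route: 416–440–445–448 = 11 m.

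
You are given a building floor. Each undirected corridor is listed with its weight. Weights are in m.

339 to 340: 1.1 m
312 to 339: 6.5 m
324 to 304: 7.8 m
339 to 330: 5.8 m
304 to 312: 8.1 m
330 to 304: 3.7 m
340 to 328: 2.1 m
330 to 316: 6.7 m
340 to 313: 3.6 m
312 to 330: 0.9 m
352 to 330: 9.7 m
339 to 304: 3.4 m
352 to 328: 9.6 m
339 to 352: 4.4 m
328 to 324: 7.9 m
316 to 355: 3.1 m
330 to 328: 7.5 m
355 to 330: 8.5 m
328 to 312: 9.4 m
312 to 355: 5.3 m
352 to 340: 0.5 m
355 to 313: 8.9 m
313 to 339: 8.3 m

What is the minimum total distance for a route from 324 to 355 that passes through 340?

22.5 m

Shortest 324→340: 324 → 328 → 340 = 10
Best 340 to 355: 340 → 313 → 355 costing 12.5
Total via 340: 10 + 12.5 = 22.5 m.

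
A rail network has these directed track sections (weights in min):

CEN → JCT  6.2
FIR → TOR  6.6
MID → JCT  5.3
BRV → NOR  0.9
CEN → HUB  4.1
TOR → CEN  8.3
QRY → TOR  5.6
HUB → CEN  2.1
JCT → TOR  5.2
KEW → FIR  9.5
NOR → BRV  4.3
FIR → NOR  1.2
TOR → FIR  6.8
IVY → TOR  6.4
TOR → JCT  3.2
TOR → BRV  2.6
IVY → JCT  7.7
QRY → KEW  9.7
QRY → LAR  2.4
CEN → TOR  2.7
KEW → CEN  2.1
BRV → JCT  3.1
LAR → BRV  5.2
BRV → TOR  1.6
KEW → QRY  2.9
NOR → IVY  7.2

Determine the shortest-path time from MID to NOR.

Settle nodes by increasing distance from MID:
MID: 0
JCT: 5.3  (via MID)
TOR: 10.5  (via JCT)
BRV: 13.1  (via TOR)
NOR: 14  (via BRV)
Shortest route: MID–JCT–TOR–BRV–NOR = 14 min.

14 min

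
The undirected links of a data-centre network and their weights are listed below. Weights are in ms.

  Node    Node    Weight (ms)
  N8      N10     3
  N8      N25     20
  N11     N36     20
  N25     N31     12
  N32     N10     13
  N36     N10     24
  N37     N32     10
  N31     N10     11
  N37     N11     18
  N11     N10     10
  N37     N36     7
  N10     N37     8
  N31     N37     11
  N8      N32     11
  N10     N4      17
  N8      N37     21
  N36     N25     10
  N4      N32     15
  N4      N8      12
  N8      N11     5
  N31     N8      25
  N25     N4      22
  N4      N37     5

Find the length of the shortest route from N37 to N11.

Enumerating some paths:
N37–N10–N8–N11: 8+3+5 = 16
N37–N10–N11: 8+10 = 18
N37–N11: 18 = 18
N37–N4–N8–N11: 5+12+5 = 22
The minimum is 16 ms via N37–N10–N8–N11.

16 ms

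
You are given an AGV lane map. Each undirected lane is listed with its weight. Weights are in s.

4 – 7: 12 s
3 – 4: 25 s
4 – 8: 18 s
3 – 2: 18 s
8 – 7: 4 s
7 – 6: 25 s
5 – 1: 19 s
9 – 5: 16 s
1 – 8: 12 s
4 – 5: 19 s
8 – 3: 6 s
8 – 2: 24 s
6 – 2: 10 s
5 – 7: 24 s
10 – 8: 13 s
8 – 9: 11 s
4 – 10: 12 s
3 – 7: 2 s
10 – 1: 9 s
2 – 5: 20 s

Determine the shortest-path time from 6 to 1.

Enumerating some paths:
6–2–3–8–1: 10+18+6+12 = 46
6–2–3–7–8–1: 10+18+2+4+12 = 46
6–7–8–1: 25+4+12 = 41
6–7–3–8–1: 25+2+6+12 = 45
Cheapest is 6–7–8–1 at 41 s.

41 s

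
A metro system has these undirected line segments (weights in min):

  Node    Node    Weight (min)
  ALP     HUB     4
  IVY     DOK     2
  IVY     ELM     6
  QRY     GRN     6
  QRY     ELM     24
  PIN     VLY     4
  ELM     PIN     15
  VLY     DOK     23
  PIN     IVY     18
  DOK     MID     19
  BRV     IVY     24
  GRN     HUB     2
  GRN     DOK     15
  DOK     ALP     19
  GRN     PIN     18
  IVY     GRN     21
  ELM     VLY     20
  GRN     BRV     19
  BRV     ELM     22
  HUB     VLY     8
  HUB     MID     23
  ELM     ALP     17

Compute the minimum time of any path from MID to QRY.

Compare a few routes:
MID–HUB–GRN–QRY: 23+2+6 = 31
MID–DOK–IVY–GRN–QRY: 19+2+21+6 = 48
MID–DOK–ALP–HUB–GRN–QRY: 19+19+4+2+6 = 50
MID–DOK–GRN–QRY: 19+15+6 = 40
Cheapest is MID–HUB–GRN–QRY at 31 min.

31 min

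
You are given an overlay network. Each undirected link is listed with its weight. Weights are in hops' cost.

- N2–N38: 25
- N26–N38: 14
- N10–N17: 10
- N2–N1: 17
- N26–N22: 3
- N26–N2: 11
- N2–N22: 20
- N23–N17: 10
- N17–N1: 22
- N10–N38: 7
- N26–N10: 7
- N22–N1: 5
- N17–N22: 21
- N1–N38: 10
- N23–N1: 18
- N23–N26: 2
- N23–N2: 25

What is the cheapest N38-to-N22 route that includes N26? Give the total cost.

Shortest N38→N26: N38 → N26 = 14
Shortest N26→N22: N26 → N22 = 3
Total via N26: 14 + 3 = 17 hops' cost.

17 hops' cost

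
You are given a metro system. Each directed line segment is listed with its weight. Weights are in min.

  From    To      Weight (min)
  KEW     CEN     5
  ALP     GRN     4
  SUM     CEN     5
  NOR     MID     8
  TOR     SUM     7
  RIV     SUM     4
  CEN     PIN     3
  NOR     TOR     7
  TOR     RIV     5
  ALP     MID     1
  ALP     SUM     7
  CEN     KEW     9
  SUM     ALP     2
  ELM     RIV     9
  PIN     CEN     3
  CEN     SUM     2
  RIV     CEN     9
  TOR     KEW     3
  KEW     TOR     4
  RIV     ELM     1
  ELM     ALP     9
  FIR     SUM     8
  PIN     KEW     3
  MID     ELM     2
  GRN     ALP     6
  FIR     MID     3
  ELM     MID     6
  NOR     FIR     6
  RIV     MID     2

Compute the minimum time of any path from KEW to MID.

Candidate routes:
KEW–TOR–RIV–MID: 4+5+2 = 11
KEW–CEN–SUM–ALP–MID: 5+2+2+1 = 10
Cheapest is KEW–CEN–SUM–ALP–MID at 10 min.

10 min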